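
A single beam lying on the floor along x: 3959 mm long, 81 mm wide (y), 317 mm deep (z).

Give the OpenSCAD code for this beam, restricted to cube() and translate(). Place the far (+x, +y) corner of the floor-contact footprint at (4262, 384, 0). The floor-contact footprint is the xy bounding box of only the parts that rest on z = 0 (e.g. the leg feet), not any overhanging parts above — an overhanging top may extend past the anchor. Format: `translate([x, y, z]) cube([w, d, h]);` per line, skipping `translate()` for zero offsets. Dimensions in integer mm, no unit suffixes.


translate([303, 303, 0]) cube([3959, 81, 317]);


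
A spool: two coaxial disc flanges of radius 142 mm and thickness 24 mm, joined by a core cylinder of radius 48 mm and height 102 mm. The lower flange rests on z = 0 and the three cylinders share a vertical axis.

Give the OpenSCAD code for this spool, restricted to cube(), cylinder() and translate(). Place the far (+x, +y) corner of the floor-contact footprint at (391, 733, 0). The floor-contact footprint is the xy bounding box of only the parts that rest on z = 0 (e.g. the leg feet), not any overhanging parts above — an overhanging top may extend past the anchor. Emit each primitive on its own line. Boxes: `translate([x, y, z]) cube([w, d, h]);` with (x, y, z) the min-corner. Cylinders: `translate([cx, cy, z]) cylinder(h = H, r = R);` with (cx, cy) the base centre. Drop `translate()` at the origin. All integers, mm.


translate([249, 591, 0]) cylinder(h = 24, r = 142);
translate([249, 591, 24]) cylinder(h = 102, r = 48);
translate([249, 591, 126]) cylinder(h = 24, r = 142);


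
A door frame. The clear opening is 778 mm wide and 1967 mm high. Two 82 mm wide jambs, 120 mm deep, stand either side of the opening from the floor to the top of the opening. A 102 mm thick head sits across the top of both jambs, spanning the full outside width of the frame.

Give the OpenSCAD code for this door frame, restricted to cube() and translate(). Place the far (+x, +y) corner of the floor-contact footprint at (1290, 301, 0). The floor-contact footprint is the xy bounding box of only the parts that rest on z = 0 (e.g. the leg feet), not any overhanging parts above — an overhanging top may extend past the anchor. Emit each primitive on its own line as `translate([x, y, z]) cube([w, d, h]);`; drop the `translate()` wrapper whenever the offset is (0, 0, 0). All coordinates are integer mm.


translate([348, 181, 0]) cube([82, 120, 1967]);
translate([1208, 181, 0]) cube([82, 120, 1967]);
translate([348, 181, 1967]) cube([942, 120, 102]);


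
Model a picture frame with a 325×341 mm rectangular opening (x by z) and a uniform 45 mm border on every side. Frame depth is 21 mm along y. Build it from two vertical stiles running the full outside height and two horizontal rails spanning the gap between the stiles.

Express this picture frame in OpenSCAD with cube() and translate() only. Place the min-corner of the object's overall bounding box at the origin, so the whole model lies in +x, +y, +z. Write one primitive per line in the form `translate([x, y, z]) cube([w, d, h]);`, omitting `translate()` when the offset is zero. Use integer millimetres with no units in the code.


cube([45, 21, 431]);
translate([370, 0, 0]) cube([45, 21, 431]);
translate([45, 0, 0]) cube([325, 21, 45]);
translate([45, 0, 386]) cube([325, 21, 45]);


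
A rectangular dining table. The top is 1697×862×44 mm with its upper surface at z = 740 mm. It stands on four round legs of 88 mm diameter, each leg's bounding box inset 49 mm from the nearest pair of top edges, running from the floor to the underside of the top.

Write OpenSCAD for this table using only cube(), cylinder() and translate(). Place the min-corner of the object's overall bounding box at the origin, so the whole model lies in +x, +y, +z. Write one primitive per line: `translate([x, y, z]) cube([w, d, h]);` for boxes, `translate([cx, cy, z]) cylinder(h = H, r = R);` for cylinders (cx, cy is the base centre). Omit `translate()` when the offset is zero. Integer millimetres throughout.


translate([0, 0, 696]) cube([1697, 862, 44]);
translate([93, 93, 0]) cylinder(h = 696, r = 44);
translate([1604, 93, 0]) cylinder(h = 696, r = 44);
translate([93, 769, 0]) cylinder(h = 696, r = 44);
translate([1604, 769, 0]) cylinder(h = 696, r = 44);


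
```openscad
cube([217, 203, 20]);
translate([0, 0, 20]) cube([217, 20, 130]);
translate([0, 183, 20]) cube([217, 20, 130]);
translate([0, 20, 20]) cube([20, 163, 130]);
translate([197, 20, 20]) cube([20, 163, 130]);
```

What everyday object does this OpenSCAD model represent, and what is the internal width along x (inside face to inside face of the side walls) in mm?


An open box. The internal width is 177 mm.

A 217×203 base slab with four walls standing on it — an open box. The base is 217 mm wide and the walls are 20 mm thick, so the internal width is 217 − 2 × 20 = 177 mm.


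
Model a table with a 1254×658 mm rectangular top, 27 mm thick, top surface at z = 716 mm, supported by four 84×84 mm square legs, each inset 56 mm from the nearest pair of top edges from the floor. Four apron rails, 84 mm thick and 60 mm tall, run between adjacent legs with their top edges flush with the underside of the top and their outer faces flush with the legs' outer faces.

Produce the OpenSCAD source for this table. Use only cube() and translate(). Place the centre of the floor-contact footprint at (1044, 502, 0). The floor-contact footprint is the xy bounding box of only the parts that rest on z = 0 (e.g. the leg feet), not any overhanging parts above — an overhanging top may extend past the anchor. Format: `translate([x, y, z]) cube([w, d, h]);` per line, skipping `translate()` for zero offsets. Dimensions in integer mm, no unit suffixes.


translate([417, 173, 689]) cube([1254, 658, 27]);
translate([473, 229, 0]) cube([84, 84, 689]);
translate([1531, 229, 0]) cube([84, 84, 689]);
translate([473, 691, 0]) cube([84, 84, 689]);
translate([1531, 691, 0]) cube([84, 84, 689]);
translate([557, 229, 629]) cube([974, 84, 60]);
translate([557, 691, 629]) cube([974, 84, 60]);
translate([473, 313, 629]) cube([84, 378, 60]);
translate([1531, 313, 629]) cube([84, 378, 60]);


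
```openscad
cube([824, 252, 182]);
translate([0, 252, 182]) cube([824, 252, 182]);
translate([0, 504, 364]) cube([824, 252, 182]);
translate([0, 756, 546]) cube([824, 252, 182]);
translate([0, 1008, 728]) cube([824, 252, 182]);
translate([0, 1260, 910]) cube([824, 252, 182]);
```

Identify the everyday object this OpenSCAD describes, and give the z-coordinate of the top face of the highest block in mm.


A staircase. The total rise is 1092 mm.

6 identical blocks, each offset up and back from the previous — a staircase. Each step is 182 mm tall and there are 6 of them, so the total rise is 6 × 182 = 1092 mm.


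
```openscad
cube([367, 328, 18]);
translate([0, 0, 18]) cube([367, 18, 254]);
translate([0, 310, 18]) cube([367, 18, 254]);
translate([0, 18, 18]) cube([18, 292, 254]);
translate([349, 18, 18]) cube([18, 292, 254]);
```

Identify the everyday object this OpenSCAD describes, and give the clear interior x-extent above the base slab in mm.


An open box. The internal width is 331 mm.

A 367×328 base slab with four walls standing on it — an open box. The base is 367 mm wide and the walls are 18 mm thick, so the internal width is 367 − 2 × 18 = 331 mm.


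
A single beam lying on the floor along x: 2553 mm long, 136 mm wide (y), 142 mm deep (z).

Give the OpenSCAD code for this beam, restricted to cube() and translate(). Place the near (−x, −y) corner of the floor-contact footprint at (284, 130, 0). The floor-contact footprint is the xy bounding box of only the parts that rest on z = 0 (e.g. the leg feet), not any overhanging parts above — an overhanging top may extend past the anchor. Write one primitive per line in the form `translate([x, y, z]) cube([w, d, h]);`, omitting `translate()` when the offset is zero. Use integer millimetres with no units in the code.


translate([284, 130, 0]) cube([2553, 136, 142]);


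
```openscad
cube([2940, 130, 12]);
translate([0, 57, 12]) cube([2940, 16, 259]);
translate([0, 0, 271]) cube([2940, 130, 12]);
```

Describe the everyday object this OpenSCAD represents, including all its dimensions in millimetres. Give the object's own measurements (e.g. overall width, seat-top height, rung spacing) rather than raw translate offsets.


An I-beam lying along x, 2940 mm long. Overall section height 283 mm. Two flanges 130 mm wide (y) and 12 mm thick, one on the floor and one at the top; a web 16 mm thick runs between them, centred on the flange width.


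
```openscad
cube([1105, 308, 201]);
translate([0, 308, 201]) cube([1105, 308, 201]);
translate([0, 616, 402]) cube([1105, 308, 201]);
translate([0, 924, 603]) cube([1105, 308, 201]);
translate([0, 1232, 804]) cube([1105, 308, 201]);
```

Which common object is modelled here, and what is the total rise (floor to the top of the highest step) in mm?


A staircase. The total rise is 1005 mm.

5 identical blocks, each offset up and back from the previous — a staircase. Each step is 201 mm tall and there are 5 of them, so the total rise is 5 × 201 = 1005 mm.


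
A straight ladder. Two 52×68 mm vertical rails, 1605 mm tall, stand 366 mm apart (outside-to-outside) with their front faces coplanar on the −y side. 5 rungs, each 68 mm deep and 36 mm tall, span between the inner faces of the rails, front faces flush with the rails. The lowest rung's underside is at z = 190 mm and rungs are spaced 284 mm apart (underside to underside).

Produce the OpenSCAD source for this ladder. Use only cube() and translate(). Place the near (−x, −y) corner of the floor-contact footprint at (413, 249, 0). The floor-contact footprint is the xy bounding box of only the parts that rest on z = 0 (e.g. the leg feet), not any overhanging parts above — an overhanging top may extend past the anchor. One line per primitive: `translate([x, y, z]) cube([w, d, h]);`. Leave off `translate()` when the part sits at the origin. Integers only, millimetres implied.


translate([413, 249, 0]) cube([52, 68, 1605]);
translate([727, 249, 0]) cube([52, 68, 1605]);
translate([465, 249, 190]) cube([262, 68, 36]);
translate([465, 249, 474]) cube([262, 68, 36]);
translate([465, 249, 758]) cube([262, 68, 36]);
translate([465, 249, 1042]) cube([262, 68, 36]);
translate([465, 249, 1326]) cube([262, 68, 36]);


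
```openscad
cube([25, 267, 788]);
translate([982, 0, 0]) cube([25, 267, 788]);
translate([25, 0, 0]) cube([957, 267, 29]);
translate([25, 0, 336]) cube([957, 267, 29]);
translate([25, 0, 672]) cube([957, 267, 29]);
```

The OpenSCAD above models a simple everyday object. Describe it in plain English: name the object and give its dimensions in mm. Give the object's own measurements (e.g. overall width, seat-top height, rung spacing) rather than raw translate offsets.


An open bookshelf. Two side panels, each 25 mm thick, 267 mm deep and 788 mm tall, stand 1007 mm apart (outside-to-outside). Between them sit 3 shelves, each 29 mm thick and 267 mm deep, spanning the full gap between the sides. The bottom shelf rests on the floor (its underside at z = 0) and the clear gap between one shelf's top and the next shelf's underside is 307 mm.


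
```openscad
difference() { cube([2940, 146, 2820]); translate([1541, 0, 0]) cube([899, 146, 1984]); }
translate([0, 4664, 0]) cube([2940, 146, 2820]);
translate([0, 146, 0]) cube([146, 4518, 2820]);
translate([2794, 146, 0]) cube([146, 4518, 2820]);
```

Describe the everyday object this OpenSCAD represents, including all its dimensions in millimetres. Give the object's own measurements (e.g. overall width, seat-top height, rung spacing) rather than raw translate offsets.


A single room: four walls, each 2820 mm tall and 146 mm thick, enclosing an outside footprint 2940×4810 mm (x × y), no floor or roof. The front and back walls (−y and +y sides) run the full x-width; the side walls fit between their inner faces. A door opening 899 mm wide and 1984 mm tall is cut through the front wall from the floor up, its −x edge 1541 mm from the wall's −x end.


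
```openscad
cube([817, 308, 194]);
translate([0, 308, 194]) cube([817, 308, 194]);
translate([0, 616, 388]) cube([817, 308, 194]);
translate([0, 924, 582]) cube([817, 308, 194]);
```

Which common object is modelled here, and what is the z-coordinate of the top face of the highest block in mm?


A staircase. The total rise is 776 mm.

4 identical blocks, each offset up and back from the previous — a staircase. Each step is 194 mm tall and there are 4 of them, so the total rise is 4 × 194 = 776 mm.


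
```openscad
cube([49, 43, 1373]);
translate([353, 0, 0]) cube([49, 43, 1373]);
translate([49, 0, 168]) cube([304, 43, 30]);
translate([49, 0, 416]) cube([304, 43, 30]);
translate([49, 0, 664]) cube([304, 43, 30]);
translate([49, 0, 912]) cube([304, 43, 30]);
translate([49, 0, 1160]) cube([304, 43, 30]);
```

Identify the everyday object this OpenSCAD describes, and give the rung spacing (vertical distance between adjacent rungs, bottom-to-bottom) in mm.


A ladder. The rung spacing is 248 mm.

Two tall 49×43 posts with 5 short bars between them — a ladder. Adjacent rungs sit at z = 168 and z = 416, so the spacing is 416 − 168 = 248 mm.


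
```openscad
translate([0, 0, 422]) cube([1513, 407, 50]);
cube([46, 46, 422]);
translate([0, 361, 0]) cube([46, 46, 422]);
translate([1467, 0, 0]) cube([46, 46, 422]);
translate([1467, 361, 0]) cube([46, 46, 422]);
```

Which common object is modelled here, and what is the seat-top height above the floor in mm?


A bench. The seat-top height is 472 mm.

A long slab on four corner posts — a bench. The slab sits at z = 422 with thickness 50, so the top is 422 + 50 = 472 mm.


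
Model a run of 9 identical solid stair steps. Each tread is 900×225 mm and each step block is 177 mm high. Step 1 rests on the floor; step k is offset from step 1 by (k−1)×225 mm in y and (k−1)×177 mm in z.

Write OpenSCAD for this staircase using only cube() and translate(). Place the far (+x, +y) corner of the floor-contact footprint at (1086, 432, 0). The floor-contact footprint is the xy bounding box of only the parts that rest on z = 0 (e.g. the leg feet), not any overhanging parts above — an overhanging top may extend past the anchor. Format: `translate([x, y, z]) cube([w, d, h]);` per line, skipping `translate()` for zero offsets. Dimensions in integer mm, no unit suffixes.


translate([186, 207, 0]) cube([900, 225, 177]);
translate([186, 432, 177]) cube([900, 225, 177]);
translate([186, 657, 354]) cube([900, 225, 177]);
translate([186, 882, 531]) cube([900, 225, 177]);
translate([186, 1107, 708]) cube([900, 225, 177]);
translate([186, 1332, 885]) cube([900, 225, 177]);
translate([186, 1557, 1062]) cube([900, 225, 177]);
translate([186, 1782, 1239]) cube([900, 225, 177]);
translate([186, 2007, 1416]) cube([900, 225, 177]);


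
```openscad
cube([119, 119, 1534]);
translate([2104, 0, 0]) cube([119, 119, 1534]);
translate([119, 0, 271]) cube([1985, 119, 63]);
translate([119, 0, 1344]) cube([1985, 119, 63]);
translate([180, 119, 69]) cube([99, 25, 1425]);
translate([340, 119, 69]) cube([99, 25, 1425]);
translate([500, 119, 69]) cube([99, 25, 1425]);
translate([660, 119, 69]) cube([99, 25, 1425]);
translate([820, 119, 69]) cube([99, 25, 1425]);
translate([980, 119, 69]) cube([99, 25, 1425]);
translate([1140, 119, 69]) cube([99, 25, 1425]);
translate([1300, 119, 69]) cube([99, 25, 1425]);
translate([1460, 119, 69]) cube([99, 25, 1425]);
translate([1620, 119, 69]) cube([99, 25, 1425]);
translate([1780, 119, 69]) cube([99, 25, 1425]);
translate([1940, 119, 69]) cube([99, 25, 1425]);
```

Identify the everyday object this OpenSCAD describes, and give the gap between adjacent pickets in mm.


A fence section. The picket gap is 61 mm.

Two posts, two rails, 12 pickets — a fence section. Span 1985 mm holds 12 pickets of 99 mm with 13 equal gaps: ⌊(1985 − 12·99) / 13⌋ = 61 mm.


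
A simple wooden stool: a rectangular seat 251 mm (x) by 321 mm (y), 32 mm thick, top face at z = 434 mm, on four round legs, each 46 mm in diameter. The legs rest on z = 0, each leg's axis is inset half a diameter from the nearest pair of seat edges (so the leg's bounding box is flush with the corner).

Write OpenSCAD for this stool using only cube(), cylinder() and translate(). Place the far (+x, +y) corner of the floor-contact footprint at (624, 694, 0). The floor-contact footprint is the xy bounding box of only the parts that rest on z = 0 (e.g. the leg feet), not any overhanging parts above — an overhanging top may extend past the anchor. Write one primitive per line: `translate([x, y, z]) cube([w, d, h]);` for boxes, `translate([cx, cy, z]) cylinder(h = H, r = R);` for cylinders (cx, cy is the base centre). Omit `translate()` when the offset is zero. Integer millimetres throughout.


translate([373, 373, 402]) cube([251, 321, 32]);
translate([396, 396, 0]) cylinder(h = 402, r = 23);
translate([601, 396, 0]) cylinder(h = 402, r = 23);
translate([396, 671, 0]) cylinder(h = 402, r = 23);
translate([601, 671, 0]) cylinder(h = 402, r = 23);


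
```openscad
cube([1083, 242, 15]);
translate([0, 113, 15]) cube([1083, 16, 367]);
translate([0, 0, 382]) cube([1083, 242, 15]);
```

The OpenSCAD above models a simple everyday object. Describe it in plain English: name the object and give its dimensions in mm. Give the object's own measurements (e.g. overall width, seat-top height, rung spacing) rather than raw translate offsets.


An I-beam lying along x, 1083 mm long. Overall section height 397 mm. Two flanges 242 mm wide (y) and 15 mm thick, one on the floor and one at the top; a web 16 mm thick runs between them, centred on the flange width.


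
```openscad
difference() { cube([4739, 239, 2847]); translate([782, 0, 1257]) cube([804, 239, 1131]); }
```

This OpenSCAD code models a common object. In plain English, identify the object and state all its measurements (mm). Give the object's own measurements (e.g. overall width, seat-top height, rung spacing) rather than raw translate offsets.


A wall 4739 mm long (x), 239 mm thick (y), 2847 mm tall, with a rectangular window opening cut through it. The opening is 804 mm wide and 1131 mm tall; its sill is at z = 1257 mm and its near (−x) edge is 782 mm from the wall's −x end. The opening passes through the full wall thickness.


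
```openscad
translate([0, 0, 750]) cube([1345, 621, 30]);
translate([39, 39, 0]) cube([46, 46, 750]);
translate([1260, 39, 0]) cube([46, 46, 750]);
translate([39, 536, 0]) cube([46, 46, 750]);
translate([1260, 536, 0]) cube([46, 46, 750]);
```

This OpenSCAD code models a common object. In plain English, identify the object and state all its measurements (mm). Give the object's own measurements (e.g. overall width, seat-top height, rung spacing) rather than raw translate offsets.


A rectangular dining table. The top is 1345×621×30 mm with its upper surface at z = 780 mm. It stands on four 46×46 mm square legs, each inset 39 mm from the nearest pair of top edges, running from the floor to the underside of the top.


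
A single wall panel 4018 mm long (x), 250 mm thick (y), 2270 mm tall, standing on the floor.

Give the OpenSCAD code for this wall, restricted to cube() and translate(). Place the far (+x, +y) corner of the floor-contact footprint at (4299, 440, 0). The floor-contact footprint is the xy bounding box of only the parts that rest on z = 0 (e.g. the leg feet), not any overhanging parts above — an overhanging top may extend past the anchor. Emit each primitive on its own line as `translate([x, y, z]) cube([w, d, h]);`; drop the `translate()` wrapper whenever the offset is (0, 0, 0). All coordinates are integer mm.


translate([281, 190, 0]) cube([4018, 250, 2270]);


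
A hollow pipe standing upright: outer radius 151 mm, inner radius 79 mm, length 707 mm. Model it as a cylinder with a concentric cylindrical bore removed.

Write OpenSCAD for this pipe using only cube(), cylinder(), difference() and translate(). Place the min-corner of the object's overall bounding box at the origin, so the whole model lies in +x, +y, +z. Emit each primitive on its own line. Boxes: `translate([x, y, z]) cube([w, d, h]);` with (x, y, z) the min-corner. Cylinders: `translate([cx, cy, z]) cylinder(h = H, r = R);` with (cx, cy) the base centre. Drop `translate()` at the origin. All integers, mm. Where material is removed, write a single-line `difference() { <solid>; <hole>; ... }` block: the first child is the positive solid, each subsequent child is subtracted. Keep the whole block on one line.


difference() { translate([151, 151, 0]) cylinder(h = 707, r = 151); translate([151, 151, 0]) cylinder(h = 707, r = 79); }


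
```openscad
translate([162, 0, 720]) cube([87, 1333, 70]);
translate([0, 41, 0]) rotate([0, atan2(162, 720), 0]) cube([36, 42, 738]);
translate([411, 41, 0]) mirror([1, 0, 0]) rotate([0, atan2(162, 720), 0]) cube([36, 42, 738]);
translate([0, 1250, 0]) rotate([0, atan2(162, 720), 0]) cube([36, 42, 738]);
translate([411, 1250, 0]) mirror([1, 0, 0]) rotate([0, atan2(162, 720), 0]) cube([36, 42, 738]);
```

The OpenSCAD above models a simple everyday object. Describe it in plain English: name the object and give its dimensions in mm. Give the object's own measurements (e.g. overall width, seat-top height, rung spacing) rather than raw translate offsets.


A sawhorse. A 87×1333×70 mm beam (x, y, z) sits on two A-frame leg pairs. Each pair is two raked legs of 36×42 mm section (42 mm along y) splaying symmetrically in x. Each leg rises 720 mm vertically over 162 mm of horizontal reach and is 738 mm long along its own axis. Every leg's outer bottom edge rests on the floor and its outer top edge meets a bottom edge of the beam — the left legs (tilting toward +x) meet the beam's −x bottom edge, the right legs (their mirror images, tilting toward −x) meet its +x bottom edge — so the leg tops tuck under the beam, the beam's underside is 720 mm above the floor, and the feet are 411 mm apart outside-to-outside with the beam centred between them. The two leg pairs are set in 41 mm from either end of the beam.


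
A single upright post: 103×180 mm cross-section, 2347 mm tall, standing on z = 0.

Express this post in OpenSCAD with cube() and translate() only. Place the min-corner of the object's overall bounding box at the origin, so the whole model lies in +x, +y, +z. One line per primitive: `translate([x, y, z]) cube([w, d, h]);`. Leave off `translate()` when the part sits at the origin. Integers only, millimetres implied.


cube([103, 180, 2347]);


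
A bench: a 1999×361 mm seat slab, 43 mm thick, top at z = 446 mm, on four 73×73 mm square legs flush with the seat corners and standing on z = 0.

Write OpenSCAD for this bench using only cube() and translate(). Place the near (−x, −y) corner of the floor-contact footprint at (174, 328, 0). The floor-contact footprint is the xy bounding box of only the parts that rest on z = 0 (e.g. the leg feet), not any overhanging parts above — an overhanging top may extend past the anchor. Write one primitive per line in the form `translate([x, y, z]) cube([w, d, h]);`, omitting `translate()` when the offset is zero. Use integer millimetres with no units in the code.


// leg_h = 446 − 43 = 403
translate([174, 328, 403]) cube([1999, 361, 43]);
translate([174, 328, 0]) cube([73, 73, 403]);
translate([174, 616, 0]) cube([73, 73, 403]);
translate([2100, 328, 0]) cube([73, 73, 403]);
translate([2100, 616, 0]) cube([73, 73, 403]);


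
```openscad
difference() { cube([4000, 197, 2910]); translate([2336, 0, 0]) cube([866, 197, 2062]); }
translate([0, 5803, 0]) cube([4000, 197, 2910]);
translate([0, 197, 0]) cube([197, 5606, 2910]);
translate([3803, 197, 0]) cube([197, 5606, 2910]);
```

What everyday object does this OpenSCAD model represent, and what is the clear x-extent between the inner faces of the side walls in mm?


A single room. The interior width is 3606 mm.

Four walls enclosing a rectangle with a door in the front wall — a room. Outside width 4000 minus two 197 mm walls gives 3606 mm.


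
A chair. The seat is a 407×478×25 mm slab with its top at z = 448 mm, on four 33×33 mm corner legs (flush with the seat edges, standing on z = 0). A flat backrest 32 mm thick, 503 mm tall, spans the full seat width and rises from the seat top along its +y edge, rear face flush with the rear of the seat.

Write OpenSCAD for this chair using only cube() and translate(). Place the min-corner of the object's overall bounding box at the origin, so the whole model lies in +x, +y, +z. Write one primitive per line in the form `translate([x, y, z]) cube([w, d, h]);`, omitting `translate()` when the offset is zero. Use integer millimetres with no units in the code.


// leg_h = 448 - 25 = 423
translate([0, 0, 423]) cube([407, 478, 25]);
cube([33, 33, 423]);
translate([374, 0, 0]) cube([33, 33, 423]);
translate([0, 445, 0]) cube([33, 33, 423]);
translate([374, 445, 0]) cube([33, 33, 423]);
translate([0, 446, 448]) cube([407, 32, 503]);


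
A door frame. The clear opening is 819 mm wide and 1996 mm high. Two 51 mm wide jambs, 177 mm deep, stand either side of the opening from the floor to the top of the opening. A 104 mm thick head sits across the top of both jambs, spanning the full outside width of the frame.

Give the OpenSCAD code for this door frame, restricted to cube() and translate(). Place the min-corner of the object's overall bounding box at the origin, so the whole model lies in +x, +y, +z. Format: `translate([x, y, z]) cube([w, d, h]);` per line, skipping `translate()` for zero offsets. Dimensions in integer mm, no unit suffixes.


cube([51, 177, 1996]);
translate([870, 0, 0]) cube([51, 177, 1996]);
translate([0, 0, 1996]) cube([921, 177, 104]);


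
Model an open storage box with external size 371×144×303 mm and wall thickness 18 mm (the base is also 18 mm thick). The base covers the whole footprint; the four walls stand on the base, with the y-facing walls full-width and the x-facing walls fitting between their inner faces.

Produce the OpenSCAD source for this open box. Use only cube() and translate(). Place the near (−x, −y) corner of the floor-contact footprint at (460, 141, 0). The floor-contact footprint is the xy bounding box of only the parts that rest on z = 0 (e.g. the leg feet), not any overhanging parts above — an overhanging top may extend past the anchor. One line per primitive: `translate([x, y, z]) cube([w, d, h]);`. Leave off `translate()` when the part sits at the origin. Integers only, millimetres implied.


translate([460, 141, 0]) cube([371, 144, 18]);
translate([460, 141, 18]) cube([371, 18, 285]);
translate([460, 267, 18]) cube([371, 18, 285]);
translate([460, 159, 18]) cube([18, 108, 285]);
translate([813, 159, 18]) cube([18, 108, 285]);


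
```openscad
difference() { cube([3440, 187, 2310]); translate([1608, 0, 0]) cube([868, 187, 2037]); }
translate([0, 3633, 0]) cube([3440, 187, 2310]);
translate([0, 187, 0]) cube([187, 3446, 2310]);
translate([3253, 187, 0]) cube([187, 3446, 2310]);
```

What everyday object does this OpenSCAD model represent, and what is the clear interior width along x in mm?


A single room. The interior width is 3066 mm.

Four walls enclosing a rectangle with a door in the front wall — a room. Outside width 3440 minus two 187 mm walls gives 3066 mm.


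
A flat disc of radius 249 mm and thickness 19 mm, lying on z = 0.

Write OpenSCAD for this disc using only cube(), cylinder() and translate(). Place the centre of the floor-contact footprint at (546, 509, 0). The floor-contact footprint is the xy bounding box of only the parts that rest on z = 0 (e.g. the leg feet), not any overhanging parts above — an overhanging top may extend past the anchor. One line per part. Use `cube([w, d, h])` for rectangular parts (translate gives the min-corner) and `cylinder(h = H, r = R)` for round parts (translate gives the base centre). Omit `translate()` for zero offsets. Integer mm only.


translate([546, 509, 0]) cylinder(h = 19, r = 249);


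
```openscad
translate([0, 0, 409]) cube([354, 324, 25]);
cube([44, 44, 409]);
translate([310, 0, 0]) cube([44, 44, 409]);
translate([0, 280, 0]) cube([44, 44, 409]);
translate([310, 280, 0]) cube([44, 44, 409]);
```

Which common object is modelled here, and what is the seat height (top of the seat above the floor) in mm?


A stool. The seat height is 434 mm.

A 354×324×25 slab at z = 409 on four corner posts — a stool. The seat top is 409 + 25 = 434 mm.


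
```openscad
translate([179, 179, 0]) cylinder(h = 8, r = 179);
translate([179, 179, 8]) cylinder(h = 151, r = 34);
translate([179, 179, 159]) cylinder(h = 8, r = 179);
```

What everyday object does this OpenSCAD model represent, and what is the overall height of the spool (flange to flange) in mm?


A spool. The overall height is 167 mm.

Three coaxial cylinders, large–small–large — a spool. Two 8 mm flanges and a 151 mm core give 8 + 151 + 8 = 167 mm.


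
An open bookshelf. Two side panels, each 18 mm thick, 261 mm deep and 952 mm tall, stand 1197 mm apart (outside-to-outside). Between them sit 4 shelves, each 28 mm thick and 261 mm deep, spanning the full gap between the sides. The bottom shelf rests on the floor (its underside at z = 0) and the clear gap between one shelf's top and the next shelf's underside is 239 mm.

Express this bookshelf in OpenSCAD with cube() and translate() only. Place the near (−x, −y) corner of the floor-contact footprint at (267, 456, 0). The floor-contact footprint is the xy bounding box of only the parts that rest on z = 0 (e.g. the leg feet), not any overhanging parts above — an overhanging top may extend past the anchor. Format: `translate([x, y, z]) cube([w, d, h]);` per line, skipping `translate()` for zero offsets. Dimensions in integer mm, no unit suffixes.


translate([267, 456, 0]) cube([18, 261, 952]);
translate([1446, 456, 0]) cube([18, 261, 952]);
translate([285, 456, 0]) cube([1161, 261, 28]);
translate([285, 456, 267]) cube([1161, 261, 28]);
translate([285, 456, 534]) cube([1161, 261, 28]);
translate([285, 456, 801]) cube([1161, 261, 28]);


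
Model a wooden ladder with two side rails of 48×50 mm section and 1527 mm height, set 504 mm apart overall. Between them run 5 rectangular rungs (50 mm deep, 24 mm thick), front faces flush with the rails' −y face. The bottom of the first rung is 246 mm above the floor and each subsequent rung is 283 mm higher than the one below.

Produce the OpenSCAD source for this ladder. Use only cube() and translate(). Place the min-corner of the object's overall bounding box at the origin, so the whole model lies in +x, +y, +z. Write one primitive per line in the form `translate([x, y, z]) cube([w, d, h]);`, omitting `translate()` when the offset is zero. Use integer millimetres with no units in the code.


// rung span = 504 - 2*48 = 408
// rung[k] z = 246 + k*283
cube([48, 50, 1527]);
translate([456, 0, 0]) cube([48, 50, 1527]);
translate([48, 0, 246]) cube([408, 50, 24]);
translate([48, 0, 529]) cube([408, 50, 24]);
translate([48, 0, 812]) cube([408, 50, 24]);
translate([48, 0, 1095]) cube([408, 50, 24]);
translate([48, 0, 1378]) cube([408, 50, 24]);


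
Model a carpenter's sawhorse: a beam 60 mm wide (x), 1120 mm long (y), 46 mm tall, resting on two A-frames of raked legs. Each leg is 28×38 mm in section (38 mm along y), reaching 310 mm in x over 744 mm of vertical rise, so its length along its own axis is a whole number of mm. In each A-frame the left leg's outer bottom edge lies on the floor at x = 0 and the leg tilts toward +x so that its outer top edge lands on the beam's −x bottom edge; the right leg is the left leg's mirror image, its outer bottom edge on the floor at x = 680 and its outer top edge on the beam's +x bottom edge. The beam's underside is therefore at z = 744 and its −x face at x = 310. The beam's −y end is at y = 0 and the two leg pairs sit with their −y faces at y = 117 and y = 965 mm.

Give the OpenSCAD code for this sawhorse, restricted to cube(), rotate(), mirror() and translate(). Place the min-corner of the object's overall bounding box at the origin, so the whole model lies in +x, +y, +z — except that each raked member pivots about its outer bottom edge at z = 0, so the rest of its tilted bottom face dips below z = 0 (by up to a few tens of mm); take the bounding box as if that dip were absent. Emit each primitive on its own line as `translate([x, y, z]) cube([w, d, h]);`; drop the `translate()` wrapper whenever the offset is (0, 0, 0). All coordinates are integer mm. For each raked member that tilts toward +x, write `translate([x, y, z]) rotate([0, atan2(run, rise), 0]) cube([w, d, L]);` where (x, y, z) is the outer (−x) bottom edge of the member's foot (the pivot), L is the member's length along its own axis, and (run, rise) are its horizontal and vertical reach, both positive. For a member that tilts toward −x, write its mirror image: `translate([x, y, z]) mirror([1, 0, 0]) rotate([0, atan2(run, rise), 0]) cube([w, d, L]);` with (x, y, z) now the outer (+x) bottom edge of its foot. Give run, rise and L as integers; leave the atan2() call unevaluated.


// leg length = √(310² + 744²) = 806
// right-leg outer foot x = 2·310 + 60 = 680
// beam min-corner = (310, 0, 744)
translate([310, 0, 744]) cube([60, 1120, 46]);
translate([0, 117, 0]) rotate([0, atan2(310, 744), 0]) cube([28, 38, 806]);
translate([680, 117, 0]) mirror([1, 0, 0]) rotate([0, atan2(310, 744), 0]) cube([28, 38, 806]);
translate([0, 965, 0]) rotate([0, atan2(310, 744), 0]) cube([28, 38, 806]);
translate([680, 965, 0]) mirror([1, 0, 0]) rotate([0, atan2(310, 744), 0]) cube([28, 38, 806]);


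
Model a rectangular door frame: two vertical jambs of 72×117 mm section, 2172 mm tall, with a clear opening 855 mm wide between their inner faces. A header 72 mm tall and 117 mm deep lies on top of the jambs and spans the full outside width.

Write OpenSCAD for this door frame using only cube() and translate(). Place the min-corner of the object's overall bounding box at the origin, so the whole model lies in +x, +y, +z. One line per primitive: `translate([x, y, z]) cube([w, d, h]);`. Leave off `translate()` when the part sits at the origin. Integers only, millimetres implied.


cube([72, 117, 2172]);
translate([927, 0, 0]) cube([72, 117, 2172]);
translate([0, 0, 2172]) cube([999, 117, 72]);


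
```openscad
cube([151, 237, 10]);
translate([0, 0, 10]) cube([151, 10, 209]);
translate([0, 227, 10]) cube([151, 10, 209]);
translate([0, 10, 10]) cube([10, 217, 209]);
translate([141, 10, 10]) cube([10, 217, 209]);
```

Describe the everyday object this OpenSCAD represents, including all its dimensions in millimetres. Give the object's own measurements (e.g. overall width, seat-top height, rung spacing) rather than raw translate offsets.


An open-topped rectangular box: outside dimensions 151×237×219 mm, with a uniform wall and base thickness of 10 mm. The base is a full 151×237 slab on the floor; four walls sit on top of the base. The front and back walls (the −y and +y sides) span the full width; the two side walls fit between them.


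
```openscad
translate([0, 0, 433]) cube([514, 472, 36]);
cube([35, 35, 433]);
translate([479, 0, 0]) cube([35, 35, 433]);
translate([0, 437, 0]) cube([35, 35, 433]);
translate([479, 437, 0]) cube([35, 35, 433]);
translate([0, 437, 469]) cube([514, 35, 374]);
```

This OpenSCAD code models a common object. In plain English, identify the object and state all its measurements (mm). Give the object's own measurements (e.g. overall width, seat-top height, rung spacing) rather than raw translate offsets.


A chair. The seat is a 514×472×36 mm slab with its top at z = 469 mm, on four 35×35 mm corner legs (flush with the seat edges, standing on z = 0). A flat backrest 35 mm thick, 374 mm tall, spans the full seat width and rises from the seat top along its +y edge, rear face flush with the rear of the seat.


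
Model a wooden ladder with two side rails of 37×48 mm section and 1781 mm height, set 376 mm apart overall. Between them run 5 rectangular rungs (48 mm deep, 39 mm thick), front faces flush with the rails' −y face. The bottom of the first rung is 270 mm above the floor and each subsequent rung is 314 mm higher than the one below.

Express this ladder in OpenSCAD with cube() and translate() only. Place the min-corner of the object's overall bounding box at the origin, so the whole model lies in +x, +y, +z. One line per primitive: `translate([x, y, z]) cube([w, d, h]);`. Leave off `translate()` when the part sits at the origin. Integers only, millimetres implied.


cube([37, 48, 1781]);
translate([339, 0, 0]) cube([37, 48, 1781]);
translate([37, 0, 270]) cube([302, 48, 39]);
translate([37, 0, 584]) cube([302, 48, 39]);
translate([37, 0, 898]) cube([302, 48, 39]);
translate([37, 0, 1212]) cube([302, 48, 39]);
translate([37, 0, 1526]) cube([302, 48, 39]);


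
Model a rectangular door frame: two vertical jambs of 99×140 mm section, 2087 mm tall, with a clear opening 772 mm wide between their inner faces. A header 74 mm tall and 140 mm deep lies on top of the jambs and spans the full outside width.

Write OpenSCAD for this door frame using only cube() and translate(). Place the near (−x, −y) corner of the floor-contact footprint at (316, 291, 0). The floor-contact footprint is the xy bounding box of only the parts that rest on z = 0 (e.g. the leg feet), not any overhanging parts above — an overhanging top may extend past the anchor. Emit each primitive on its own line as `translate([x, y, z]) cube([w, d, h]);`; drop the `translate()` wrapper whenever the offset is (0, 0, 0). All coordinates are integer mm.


translate([316, 291, 0]) cube([99, 140, 2087]);
translate([1187, 291, 0]) cube([99, 140, 2087]);
translate([316, 291, 2087]) cube([970, 140, 74]);


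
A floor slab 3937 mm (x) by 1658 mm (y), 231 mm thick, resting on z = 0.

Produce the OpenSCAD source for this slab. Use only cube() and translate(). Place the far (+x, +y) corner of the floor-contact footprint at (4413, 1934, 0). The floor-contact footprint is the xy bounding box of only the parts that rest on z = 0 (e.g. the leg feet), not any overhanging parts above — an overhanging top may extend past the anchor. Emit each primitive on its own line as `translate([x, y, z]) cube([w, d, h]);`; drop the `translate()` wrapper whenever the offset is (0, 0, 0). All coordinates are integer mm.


translate([476, 276, 0]) cube([3937, 1658, 231]);


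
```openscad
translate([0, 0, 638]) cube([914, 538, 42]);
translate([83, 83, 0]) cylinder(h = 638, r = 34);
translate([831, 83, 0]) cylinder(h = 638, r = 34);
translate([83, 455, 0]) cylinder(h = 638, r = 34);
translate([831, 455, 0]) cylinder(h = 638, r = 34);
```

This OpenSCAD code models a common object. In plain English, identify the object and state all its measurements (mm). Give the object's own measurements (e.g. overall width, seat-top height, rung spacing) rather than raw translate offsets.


A table: top 914 mm (x) × 538 mm (y), 42 mm thick, upper face at z = 680 mm, on four round legs of 68 mm diameter, each leg's bounding box inset 49 mm from the nearest pair of top edges from z = 0 to the bottom of the top.


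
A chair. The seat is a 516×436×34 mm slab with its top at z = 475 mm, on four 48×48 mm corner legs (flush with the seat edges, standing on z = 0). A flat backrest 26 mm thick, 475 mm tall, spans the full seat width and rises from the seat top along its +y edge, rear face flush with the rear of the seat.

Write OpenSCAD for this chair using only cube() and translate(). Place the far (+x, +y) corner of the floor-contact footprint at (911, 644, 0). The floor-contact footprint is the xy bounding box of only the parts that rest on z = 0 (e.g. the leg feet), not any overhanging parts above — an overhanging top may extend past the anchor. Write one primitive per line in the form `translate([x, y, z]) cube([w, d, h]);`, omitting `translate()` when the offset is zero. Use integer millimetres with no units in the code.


// leg_h = 475 - 34 = 441
translate([395, 208, 441]) cube([516, 436, 34]);
translate([395, 208, 0]) cube([48, 48, 441]);
translate([863, 208, 0]) cube([48, 48, 441]);
translate([395, 596, 0]) cube([48, 48, 441]);
translate([863, 596, 0]) cube([48, 48, 441]);
translate([395, 618, 475]) cube([516, 26, 475]);
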